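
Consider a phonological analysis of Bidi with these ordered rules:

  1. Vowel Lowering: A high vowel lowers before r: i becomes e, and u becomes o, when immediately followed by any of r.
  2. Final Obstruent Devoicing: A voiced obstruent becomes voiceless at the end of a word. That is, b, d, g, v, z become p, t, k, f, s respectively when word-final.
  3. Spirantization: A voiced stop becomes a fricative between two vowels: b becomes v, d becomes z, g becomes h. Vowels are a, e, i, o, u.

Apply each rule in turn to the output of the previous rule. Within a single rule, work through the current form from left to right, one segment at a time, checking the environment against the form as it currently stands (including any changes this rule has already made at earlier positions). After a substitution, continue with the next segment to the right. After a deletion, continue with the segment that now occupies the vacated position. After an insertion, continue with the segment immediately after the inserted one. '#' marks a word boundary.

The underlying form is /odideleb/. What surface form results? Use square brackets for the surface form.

1 Vowel Lowering: no change — [odideleb]
2 Final Obstruent Devoicing: [odideleb] → [odidelep]
3 Spirantization: [odidelep] → [ozizelep]

[ozizelep]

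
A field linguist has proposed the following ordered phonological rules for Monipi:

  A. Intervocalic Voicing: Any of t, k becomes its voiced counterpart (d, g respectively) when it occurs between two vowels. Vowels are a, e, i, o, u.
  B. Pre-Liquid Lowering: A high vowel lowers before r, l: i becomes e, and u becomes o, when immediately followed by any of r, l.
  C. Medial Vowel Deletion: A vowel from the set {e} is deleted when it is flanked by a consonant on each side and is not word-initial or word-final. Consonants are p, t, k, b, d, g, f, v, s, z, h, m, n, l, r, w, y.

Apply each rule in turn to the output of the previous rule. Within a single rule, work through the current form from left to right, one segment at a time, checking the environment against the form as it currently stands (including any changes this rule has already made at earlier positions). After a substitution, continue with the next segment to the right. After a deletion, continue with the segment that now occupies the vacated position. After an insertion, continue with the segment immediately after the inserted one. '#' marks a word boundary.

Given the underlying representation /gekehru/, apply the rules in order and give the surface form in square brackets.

[gghru]

A Intervocalic Voicing: [gekehru] → [gegehru]
B Pre-Liquid Lowering: no change — [gegehru]
C Medial Vowel Deletion: [gegehru] → [gghru]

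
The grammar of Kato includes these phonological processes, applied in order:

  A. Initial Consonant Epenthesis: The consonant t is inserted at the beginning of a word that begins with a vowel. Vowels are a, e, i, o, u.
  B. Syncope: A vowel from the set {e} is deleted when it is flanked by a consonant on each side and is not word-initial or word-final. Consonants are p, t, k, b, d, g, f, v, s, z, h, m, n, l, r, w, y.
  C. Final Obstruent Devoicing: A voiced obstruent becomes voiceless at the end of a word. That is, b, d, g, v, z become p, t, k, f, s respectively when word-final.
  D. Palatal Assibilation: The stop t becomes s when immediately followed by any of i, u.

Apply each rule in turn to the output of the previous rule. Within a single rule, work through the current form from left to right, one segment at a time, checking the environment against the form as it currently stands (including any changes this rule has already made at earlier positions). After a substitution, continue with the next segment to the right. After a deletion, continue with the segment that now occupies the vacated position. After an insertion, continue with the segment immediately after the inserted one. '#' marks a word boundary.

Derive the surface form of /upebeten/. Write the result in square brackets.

[supbtn]

A Initial Consonant Epenthesis: [upebeten] → [tupebeten]
B Syncope: [tupebeten] → [tupbtn]
C Final Obstruent Devoicing: no change — [tupbtn]
D Palatal Assibilation: [tupbtn] → [supbtn]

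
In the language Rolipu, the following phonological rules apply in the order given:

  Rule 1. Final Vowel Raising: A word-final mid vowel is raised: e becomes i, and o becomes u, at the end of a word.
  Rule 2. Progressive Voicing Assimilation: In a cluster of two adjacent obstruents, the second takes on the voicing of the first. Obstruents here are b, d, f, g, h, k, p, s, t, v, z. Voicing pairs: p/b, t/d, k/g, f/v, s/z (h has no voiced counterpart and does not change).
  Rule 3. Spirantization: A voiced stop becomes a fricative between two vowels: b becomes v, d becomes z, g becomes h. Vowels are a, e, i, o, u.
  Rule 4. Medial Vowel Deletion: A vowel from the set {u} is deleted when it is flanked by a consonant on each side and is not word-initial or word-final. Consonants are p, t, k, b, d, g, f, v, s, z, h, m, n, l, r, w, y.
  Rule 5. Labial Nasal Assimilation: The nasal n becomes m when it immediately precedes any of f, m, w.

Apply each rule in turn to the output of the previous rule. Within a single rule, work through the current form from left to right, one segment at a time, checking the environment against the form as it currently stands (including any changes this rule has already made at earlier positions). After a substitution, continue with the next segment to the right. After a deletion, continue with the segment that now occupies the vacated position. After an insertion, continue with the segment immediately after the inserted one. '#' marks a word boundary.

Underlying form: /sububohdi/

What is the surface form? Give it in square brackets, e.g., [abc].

[svvohti]

Rule 1 Final Vowel Raising: no change — [sububohdi]
Rule 2 Progressive Voicing Assimilation: [sububohdi] → [sububohti]
Rule 3 Spirantization: [sububohti] → [suvuvohti]
Rule 4 Medial Vowel Deletion: [suvuvohti] → [svvohti]
Rule 5 Labial Nasal Assimilation: no change — [svvohti]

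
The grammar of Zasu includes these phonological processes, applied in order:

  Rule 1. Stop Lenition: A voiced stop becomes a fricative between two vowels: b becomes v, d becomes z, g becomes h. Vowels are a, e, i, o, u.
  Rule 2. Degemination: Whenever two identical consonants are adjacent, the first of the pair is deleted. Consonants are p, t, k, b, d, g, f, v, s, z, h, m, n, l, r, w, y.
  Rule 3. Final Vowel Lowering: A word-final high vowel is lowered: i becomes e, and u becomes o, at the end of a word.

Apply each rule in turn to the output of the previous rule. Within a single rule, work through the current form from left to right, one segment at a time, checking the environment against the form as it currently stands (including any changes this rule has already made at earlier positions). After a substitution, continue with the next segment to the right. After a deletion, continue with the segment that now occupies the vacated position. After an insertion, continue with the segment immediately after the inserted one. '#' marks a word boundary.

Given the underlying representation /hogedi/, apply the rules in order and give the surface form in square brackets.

[hoheze]

Rule 1 Stop Lenition: [hogedi] → [hohezi]
Rule 2 Degemination: no change — [hohezi]
Rule 3 Final Vowel Lowering: [hohezi] → [hoheze]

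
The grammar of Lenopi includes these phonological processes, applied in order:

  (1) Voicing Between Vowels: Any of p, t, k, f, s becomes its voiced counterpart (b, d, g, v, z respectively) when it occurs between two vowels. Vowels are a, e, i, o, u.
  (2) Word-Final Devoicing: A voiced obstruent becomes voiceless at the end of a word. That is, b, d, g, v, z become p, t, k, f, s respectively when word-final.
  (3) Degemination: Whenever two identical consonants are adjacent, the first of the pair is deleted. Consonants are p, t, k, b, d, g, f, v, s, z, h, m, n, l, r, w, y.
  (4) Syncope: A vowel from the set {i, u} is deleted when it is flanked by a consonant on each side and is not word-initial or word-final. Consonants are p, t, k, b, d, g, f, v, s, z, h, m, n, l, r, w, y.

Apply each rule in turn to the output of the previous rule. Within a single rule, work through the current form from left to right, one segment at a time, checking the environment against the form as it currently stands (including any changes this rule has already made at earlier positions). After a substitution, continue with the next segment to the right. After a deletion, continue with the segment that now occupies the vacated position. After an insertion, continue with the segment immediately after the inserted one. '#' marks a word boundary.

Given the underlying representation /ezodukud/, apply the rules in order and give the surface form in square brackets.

[ezodgt]

(1) Voicing Between Vowels: [ezodukud] → [ezodugud]
(2) Word-Final Devoicing: [ezodugud] → [ezodugut]
(3) Degemination: no change — [ezodugut]
(4) Syncope: [ezodugut] → [ezodgt]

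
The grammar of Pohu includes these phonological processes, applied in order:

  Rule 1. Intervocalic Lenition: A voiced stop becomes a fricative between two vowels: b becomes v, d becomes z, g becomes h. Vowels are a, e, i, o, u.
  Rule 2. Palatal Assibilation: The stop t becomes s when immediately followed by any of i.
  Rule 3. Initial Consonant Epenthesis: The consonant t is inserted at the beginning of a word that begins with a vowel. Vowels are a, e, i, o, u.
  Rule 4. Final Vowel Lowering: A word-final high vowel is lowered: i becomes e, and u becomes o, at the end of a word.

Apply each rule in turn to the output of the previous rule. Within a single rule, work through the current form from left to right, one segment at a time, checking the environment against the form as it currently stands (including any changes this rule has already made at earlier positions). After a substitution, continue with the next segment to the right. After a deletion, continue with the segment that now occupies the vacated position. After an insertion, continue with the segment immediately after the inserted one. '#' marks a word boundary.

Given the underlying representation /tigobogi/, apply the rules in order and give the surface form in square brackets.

[sihovohe]

Rule 1 Intervocalic Lenition: [tigobogi] → [tihovohi]
Rule 2 Palatal Assibilation: [tihovohi] → [sihovohi]
Rule 3 Initial Consonant Epenthesis: no change — [sihovohi]
Rule 4 Final Vowel Lowering: [sihovohi] → [sihovohe]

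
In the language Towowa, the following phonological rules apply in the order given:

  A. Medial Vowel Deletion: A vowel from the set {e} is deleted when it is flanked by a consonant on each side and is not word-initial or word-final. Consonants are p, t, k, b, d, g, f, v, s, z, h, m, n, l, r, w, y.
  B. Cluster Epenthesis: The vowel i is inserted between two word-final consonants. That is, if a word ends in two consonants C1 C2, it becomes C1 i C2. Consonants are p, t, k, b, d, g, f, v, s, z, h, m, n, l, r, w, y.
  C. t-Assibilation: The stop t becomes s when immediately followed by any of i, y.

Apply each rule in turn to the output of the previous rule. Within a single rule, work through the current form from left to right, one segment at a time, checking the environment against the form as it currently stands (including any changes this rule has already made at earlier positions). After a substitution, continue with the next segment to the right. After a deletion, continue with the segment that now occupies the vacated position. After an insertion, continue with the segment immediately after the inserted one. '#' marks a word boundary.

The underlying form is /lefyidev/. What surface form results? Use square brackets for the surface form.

A Medial Vowel Deletion: [lefyidev] → [lfyidv]
B Cluster Epenthesis: [lfyidv] → [lfyidiv]
C t-Assibilation: no change — [lfyidiv]

[lfyidiv]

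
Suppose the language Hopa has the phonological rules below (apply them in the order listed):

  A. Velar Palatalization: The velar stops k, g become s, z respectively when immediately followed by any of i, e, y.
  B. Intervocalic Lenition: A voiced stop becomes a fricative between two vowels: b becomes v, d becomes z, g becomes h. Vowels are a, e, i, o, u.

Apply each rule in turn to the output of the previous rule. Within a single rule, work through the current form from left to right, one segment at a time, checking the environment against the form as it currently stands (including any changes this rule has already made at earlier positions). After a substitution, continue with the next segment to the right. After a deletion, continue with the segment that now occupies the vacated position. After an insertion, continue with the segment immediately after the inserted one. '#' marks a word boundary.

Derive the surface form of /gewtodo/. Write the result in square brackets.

A Velar Palatalization: [gewtodo] → [zewtodo]
B Intervocalic Lenition: [zewtodo] → [zewtozo]

[zewtozo]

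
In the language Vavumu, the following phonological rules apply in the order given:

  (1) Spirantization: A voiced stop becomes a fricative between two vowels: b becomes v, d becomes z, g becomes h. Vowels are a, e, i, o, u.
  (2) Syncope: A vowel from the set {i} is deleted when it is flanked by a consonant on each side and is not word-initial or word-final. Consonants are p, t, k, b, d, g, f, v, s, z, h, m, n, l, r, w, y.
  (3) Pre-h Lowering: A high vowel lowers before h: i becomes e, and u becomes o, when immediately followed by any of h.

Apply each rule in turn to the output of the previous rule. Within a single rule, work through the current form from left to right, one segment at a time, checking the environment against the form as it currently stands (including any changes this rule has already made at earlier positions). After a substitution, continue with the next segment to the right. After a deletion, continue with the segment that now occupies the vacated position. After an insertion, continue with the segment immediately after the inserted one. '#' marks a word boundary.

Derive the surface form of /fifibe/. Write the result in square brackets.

[ffve]

(1) Spirantization: [fifibe] → [fifive]
(2) Syncope: [fifive] → [ffve]
(3) Pre-h Lowering: no change — [ffve]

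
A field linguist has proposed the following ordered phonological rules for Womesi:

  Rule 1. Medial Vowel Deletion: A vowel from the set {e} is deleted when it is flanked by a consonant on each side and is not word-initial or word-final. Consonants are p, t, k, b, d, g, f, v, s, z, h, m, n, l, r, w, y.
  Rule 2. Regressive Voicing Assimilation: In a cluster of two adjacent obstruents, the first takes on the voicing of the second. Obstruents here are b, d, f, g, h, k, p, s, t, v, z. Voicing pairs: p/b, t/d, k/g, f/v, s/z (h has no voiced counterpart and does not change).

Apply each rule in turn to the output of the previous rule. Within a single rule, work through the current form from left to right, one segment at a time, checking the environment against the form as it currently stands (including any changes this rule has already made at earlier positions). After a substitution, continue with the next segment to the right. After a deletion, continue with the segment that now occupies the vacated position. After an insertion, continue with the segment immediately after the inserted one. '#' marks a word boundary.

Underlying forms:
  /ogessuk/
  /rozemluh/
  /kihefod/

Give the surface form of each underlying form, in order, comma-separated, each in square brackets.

[okssuk], [rozmluh], [kihfod]

/ogessuk/:
  Rule 1 Medial Vowel Deletion: [ogessuk] → [ogssuk]
  Rule 2 Regressive Voicing Assimilation: [ogssuk] → [okssuk]
/rozemluh/:
  Rule 1 Medial Vowel Deletion: [rozemluh] → [rozmluh]
  Rule 2 Regressive Voicing Assimilation: no change — [rozmluh]
/kihefod/:
  Rule 1 Medial Vowel Deletion: [kihefod] → [kihfod]
  Rule 2 Regressive Voicing Assimilation: no change — [kihfod]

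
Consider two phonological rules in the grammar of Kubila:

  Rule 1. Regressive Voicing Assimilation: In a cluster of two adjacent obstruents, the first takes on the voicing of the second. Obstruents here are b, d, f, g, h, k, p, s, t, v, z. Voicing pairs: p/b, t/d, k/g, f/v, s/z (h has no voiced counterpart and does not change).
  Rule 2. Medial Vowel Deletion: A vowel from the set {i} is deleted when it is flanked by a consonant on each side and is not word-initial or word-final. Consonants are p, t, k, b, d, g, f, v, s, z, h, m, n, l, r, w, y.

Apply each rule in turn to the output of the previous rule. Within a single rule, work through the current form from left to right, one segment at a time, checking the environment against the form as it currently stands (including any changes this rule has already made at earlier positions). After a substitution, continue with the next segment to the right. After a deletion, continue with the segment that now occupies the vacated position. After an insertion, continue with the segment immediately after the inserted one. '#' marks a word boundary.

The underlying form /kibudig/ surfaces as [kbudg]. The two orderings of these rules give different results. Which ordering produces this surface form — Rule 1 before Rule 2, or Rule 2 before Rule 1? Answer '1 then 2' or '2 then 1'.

1 then 2

Order 1 then 2:
  1 Regressive Voicing Assimilation: no change — [kibudig]
  2 Medial Vowel Deletion: [kibudig] → [kbudg]
  result: [kbudg]
Order 2 then 1:
  2 Medial Vowel Deletion: [kibudig] → [kbudg]
  1 Regressive Voicing Assimilation: [kbudg] → [gbudg]
  result: [gbudg]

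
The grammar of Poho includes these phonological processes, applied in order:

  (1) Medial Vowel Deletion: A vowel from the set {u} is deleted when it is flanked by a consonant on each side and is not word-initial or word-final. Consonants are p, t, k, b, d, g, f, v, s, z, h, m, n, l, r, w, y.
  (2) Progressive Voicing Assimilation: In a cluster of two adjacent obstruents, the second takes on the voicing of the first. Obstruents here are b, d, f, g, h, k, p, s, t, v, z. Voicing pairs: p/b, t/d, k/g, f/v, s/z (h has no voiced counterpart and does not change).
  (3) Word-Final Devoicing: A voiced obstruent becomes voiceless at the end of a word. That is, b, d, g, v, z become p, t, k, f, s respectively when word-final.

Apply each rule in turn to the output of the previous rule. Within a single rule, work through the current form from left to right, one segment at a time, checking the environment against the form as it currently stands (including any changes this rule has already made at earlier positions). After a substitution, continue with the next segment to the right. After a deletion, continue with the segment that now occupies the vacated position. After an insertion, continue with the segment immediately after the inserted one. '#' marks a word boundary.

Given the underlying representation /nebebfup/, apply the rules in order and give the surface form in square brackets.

(1) Medial Vowel Deletion: [nebebfup] → [nebebfp]
(2) Progressive Voicing Assimilation: [nebebfp] → [nebebvb]
(3) Word-Final Devoicing: [nebebvb] → [nebebvp]

[nebebvp]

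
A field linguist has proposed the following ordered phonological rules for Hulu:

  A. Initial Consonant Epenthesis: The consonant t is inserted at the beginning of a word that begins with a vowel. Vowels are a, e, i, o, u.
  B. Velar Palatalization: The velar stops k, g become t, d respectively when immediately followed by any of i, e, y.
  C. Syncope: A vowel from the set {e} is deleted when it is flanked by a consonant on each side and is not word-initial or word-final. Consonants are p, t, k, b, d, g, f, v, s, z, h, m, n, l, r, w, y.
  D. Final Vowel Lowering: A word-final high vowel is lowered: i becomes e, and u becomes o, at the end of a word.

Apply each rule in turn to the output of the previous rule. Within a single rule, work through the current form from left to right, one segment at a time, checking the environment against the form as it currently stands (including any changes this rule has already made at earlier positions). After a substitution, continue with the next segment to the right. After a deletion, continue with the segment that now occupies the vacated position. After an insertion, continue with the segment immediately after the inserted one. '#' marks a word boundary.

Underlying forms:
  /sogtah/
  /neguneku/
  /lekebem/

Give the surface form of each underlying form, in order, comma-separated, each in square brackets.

/sogtah/:
  A Initial Consonant Epenthesis: no change — [sogtah]
  B Velar Palatalization: no change — [sogtah]
  C Syncope: no change — [sogtah]
  D Final Vowel Lowering: no change — [sogtah]
/neguneku/:
  A Initial Consonant Epenthesis: no change — [neguneku]
  B Velar Palatalization: no change — [neguneku]
  C Syncope: [neguneku] → [ngunku]
  D Final Vowel Lowering: [ngunku] → [ngunko]
/lekebem/:
  A Initial Consonant Epenthesis: no change — [lekebem]
  B Velar Palatalization: [lekebem] → [letebem]
  C Syncope: [letebem] → [ltbm]
  D Final Vowel Lowering: no change — [ltbm]

[sogtah], [ngunko], [ltbm]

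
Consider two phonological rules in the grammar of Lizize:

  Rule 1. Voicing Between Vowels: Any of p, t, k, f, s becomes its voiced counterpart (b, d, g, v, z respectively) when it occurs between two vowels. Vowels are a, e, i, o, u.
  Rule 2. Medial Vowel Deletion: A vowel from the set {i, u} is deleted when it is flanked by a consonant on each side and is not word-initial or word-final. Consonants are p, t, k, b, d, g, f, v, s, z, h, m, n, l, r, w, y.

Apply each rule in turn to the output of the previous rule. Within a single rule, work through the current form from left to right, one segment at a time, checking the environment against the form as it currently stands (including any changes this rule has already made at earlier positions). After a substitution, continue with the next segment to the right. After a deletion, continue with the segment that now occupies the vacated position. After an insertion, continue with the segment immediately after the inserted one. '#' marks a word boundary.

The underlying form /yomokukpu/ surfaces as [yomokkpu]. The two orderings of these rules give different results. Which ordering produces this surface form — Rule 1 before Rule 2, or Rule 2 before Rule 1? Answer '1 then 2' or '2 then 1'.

Order 1 then 2:
  1 Voicing Between Vowels: [yomokukpu] → [yomogukpu]
  2 Medial Vowel Deletion: [yomogukpu] → [yomogkpu]
  result: [yomogkpu]
Order 2 then 1:
  2 Medial Vowel Deletion: [yomokukpu] → [yomokkpu]
  1 Voicing Between Vowels: no change — [yomokkpu]
  result: [yomokkpu]

2 then 1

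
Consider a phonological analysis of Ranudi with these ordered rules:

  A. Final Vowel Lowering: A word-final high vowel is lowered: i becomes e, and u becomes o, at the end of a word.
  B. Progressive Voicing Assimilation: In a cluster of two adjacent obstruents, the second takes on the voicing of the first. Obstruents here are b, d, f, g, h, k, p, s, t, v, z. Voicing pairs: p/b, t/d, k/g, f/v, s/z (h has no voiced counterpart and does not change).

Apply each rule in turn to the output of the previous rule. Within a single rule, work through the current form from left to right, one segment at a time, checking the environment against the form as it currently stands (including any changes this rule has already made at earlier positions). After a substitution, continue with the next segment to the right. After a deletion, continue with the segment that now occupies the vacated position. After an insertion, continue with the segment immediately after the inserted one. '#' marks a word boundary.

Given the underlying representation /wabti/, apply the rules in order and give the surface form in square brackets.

[wabde]

A Final Vowel Lowering: [wabti] → [wabte]
B Progressive Voicing Assimilation: [wabte] → [wabde]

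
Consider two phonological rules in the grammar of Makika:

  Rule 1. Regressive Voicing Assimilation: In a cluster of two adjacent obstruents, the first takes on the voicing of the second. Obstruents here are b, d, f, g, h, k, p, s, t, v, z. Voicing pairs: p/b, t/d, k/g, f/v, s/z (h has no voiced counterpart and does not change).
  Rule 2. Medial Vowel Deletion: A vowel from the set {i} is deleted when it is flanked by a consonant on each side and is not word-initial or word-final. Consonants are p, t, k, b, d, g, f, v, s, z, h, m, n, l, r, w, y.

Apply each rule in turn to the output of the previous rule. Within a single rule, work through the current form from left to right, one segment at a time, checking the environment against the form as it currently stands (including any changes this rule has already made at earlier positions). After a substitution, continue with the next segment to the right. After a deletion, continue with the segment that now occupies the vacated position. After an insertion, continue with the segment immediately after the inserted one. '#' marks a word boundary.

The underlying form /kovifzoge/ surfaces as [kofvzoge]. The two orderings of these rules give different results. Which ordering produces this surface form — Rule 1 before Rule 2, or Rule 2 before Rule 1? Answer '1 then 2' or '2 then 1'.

2 then 1

Order 1 then 2:
  1 Regressive Voicing Assimilation: [kovifzoge] → [kovivzoge]
  2 Medial Vowel Deletion: [kovivzoge] → [kovvzoge]
  result: [kovvzoge]
Order 2 then 1:
  2 Medial Vowel Deletion: [kovifzoge] → [kovfzoge]
  1 Regressive Voicing Assimilation: [kovfzoge] → [kofvzoge]
  result: [kofvzoge]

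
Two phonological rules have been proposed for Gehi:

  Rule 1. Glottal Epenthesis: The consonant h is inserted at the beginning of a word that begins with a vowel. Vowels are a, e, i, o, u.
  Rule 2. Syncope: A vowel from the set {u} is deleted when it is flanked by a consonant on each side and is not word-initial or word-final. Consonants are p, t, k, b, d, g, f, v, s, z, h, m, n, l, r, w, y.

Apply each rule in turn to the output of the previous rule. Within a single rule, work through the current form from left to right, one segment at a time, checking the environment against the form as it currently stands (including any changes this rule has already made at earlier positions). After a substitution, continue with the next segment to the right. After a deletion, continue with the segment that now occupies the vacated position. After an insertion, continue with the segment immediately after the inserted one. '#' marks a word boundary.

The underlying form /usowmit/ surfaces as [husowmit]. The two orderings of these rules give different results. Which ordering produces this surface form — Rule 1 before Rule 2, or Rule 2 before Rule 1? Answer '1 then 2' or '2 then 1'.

2 then 1

Order 1 then 2:
  1 Glottal Epenthesis: [usowmit] → [husowmit]
  2 Syncope: [husowmit] → [hsowmit]
  result: [hsowmit]
Order 2 then 1:
  2 Syncope: no change — [usowmit]
  1 Glottal Epenthesis: [usowmit] → [husowmit]
  result: [husowmit]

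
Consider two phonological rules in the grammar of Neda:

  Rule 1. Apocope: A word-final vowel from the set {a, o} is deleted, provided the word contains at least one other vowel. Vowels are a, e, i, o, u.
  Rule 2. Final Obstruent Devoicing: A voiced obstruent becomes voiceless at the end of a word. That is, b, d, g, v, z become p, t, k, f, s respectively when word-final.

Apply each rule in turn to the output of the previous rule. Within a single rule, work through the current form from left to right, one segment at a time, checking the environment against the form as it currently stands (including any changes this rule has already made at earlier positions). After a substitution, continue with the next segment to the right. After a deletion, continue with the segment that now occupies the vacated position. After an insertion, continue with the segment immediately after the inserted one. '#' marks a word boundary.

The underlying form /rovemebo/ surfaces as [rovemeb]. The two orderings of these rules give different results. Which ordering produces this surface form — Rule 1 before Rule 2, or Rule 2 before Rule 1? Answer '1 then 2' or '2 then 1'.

Order 1 then 2:
  1 Apocope: [rovemebo] → [rovemeb]
  2 Final Obstruent Devoicing: [rovemeb] → [rovemep]
  result: [rovemep]
Order 2 then 1:
  2 Final Obstruent Devoicing: no change — [rovemebo]
  1 Apocope: [rovemebo] → [rovemeb]
  result: [rovemeb]

2 then 1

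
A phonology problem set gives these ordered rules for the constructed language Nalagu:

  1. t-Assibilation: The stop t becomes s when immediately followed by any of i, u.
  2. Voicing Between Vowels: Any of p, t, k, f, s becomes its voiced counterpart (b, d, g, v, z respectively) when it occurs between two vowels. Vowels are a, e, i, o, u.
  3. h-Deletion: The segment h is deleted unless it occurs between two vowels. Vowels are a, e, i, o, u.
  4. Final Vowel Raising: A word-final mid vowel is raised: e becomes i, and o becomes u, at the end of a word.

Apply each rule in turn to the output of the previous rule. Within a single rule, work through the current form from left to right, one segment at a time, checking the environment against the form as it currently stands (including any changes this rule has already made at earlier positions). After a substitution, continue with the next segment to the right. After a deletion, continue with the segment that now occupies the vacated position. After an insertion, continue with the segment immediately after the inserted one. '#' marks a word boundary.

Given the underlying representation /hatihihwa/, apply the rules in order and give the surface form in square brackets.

1 t-Assibilation: [hatihihwa] → [hasihihwa]
2 Voicing Between Vowels: [hasihihwa] → [hazihihwa]
3 h-Deletion: [hazihihwa] → [azihiwa]
4 Final Vowel Raising: no change — [azihiwa]

[azihiwa]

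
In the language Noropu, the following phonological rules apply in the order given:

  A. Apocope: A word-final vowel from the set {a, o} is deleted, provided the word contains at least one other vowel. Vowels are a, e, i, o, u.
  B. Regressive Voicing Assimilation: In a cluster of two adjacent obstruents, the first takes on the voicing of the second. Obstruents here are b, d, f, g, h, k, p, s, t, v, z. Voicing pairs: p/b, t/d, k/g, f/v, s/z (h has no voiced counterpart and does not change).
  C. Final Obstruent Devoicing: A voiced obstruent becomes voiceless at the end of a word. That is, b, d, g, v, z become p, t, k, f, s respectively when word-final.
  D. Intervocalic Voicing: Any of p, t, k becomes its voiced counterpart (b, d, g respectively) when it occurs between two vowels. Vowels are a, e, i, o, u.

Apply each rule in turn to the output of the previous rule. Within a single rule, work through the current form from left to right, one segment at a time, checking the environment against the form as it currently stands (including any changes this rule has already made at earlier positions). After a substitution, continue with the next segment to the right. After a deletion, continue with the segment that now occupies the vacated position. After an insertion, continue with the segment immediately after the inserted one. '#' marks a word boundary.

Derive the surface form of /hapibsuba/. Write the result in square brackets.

[habipsup]

A Apocope: [hapibsuba] → [hapibsub]
B Regressive Voicing Assimilation: [hapibsub] → [hapipsub]
C Final Obstruent Devoicing: [hapipsub] → [hapipsup]
D Intervocalic Voicing: [hapipsup] → [habipsup]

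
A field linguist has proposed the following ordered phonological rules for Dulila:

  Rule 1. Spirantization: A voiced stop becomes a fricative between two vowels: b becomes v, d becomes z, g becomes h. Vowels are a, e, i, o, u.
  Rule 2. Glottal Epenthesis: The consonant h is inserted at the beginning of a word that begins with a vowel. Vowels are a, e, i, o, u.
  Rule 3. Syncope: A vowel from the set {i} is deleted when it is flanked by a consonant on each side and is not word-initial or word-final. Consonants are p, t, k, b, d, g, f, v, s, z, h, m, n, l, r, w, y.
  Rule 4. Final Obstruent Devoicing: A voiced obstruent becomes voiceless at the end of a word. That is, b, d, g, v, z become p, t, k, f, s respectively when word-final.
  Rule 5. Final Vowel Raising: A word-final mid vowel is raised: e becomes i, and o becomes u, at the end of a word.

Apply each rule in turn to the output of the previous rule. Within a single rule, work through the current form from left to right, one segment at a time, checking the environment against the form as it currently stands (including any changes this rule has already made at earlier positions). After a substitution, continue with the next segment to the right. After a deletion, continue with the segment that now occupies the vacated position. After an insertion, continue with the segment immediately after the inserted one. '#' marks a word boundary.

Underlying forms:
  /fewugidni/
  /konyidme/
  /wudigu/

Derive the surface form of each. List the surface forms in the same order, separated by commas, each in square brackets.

/fewugidni/:
  Rule 1 Spirantization: [fewugidni] → [fewuhidni]
  Rule 2 Glottal Epenthesis: no change — [fewuhidni]
  Rule 3 Syncope: [fewuhidni] → [fewuhdni]
  Rule 4 Final Obstruent Devoicing: no change — [fewuhdni]
  Rule 5 Final Vowel Raising: no change — [fewuhdni]
/konyidme/:
  Rule 1 Spirantization: no change — [konyidme]
  Rule 2 Glottal Epenthesis: no change — [konyidme]
  Rule 3 Syncope: [konyidme] → [konydme]
  Rule 4 Final Obstruent Devoicing: no change — [konydme]
  Rule 5 Final Vowel Raising: [konydme] → [konydmi]
/wudigu/:
  Rule 1 Spirantization: [wudigu] → [wuzihu]
  Rule 2 Glottal Epenthesis: no change — [wuzihu]
  Rule 3 Syncope: [wuzihu] → [wuzhu]
  Rule 4 Final Obstruent Devoicing: no change — [wuzhu]
  Rule 5 Final Vowel Raising: no change — [wuzhu]

[fewuhdni], [konydmi], [wuzhu]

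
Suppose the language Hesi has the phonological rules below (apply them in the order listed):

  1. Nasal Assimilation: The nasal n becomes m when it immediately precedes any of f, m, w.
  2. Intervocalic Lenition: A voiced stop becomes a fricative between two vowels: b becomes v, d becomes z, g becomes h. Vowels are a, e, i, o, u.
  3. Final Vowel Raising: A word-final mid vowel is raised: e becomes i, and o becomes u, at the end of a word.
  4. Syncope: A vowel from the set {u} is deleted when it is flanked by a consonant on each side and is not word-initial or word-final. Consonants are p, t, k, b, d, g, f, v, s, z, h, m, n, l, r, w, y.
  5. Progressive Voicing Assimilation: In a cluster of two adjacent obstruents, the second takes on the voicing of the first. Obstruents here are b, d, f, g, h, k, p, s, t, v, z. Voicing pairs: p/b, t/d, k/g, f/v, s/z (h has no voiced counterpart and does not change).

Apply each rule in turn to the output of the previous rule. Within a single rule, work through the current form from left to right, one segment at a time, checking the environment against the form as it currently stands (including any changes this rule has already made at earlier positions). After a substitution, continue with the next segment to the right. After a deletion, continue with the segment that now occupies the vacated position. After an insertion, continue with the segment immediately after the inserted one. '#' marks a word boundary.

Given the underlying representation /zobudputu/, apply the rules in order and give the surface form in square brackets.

1 Nasal Assimilation: no change — [zobudputu]
2 Intervocalic Lenition: [zobudputu] → [zovudputu]
3 Final Vowel Raising: no change — [zovudputu]
4 Syncope: [zovudputu] → [zovdptu]
5 Progressive Voicing Assimilation: [zovdptu] → [zovdbdu]

[zovdbdu]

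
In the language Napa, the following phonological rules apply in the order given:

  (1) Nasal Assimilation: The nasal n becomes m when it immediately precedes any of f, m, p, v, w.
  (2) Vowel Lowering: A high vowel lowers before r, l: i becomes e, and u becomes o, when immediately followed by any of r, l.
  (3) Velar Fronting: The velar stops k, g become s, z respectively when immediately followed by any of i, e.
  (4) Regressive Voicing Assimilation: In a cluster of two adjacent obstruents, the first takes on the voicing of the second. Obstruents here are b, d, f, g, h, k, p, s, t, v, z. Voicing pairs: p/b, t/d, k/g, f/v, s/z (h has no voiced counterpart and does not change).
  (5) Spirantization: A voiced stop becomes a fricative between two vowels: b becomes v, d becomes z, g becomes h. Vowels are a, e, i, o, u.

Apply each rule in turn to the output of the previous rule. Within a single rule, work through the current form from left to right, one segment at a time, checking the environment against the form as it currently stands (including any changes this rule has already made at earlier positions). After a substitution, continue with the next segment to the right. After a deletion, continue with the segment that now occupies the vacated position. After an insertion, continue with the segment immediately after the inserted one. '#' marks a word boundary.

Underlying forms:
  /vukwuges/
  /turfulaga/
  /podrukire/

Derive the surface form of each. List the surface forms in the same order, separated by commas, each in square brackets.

/vukwuges/:
  (1) Nasal Assimilation: no change — [vukwuges]
  (2) Vowel Lowering: no change — [vukwuges]
  (3) Velar Fronting: [vukwuges] → [vukwuzes]
  (4) Regressive Voicing Assimilation: no change — [vukwuzes]
  (5) Spirantization: no change — [vukwuzes]
/turfulaga/:
  (1) Nasal Assimilation: no change — [turfulaga]
  (2) Vowel Lowering: [turfulaga] → [torfolaga]
  (3) Velar Fronting: no change — [torfolaga]
  (4) Regressive Voicing Assimilation: no change — [torfolaga]
  (5) Spirantization: [torfolaga] → [torfolaha]
/podrukire/:
  (1) Nasal Assimilation: no change — [podrukire]
  (2) Vowel Lowering: [podrukire] → [podrukere]
  (3) Velar Fronting: [podrukere] → [podrusere]
  (4) Regressive Voicing Assimilation: no change — [podrusere]
  (5) Spirantization: no change — [podrusere]

[vukwuzes], [torfolaha], [podrusere]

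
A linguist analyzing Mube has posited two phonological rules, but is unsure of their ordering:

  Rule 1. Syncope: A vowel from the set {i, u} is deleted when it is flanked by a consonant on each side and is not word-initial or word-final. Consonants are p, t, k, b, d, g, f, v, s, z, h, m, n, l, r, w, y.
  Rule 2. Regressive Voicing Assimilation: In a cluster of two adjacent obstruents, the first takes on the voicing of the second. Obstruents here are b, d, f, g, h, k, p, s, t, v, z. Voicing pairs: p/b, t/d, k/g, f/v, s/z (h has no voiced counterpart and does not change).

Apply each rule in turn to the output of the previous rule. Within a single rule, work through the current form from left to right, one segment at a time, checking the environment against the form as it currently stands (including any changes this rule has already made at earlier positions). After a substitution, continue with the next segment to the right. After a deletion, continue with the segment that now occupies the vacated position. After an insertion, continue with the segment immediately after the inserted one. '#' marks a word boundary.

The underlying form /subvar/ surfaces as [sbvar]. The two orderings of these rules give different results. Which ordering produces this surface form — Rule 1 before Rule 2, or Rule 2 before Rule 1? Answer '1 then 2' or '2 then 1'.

Order 1 then 2:
  1 Syncope: [subvar] → [sbvar]
  2 Regressive Voicing Assimilation: [sbvar] → [zbvar]
  result: [zbvar]
Order 2 then 1:
  2 Regressive Voicing Assimilation: no change — [subvar]
  1 Syncope: [subvar] → [sbvar]
  result: [sbvar]

2 then 1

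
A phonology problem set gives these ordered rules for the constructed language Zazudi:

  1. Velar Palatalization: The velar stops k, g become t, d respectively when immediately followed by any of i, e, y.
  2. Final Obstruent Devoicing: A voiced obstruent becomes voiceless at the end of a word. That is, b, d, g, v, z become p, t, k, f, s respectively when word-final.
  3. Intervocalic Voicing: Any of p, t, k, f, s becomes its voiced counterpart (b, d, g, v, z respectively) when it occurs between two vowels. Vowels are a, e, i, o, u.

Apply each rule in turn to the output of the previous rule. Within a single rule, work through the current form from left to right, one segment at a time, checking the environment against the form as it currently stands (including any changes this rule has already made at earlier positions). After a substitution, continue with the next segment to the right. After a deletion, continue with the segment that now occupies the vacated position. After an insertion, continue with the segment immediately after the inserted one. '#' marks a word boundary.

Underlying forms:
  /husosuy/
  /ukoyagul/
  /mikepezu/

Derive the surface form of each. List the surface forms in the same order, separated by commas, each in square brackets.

/husosuy/:
  1 Velar Palatalization: no change — [husosuy]
  2 Final Obstruent Devoicing: no change — [husosuy]
  3 Intervocalic Voicing: [husosuy] → [huzozuy]
/ukoyagul/:
  1 Velar Palatalization: no change — [ukoyagul]
  2 Final Obstruent Devoicing: no change — [ukoyagul]
  3 Intervocalic Voicing: [ukoyagul] → [ugoyagul]
/mikepezu/:
  1 Velar Palatalization: [mikepezu] → [mitepezu]
  2 Final Obstruent Devoicing: no change — [mitepezu]
  3 Intervocalic Voicing: [mitepezu] → [midebezu]

[huzozuy], [ugoyagul], [midebezu]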